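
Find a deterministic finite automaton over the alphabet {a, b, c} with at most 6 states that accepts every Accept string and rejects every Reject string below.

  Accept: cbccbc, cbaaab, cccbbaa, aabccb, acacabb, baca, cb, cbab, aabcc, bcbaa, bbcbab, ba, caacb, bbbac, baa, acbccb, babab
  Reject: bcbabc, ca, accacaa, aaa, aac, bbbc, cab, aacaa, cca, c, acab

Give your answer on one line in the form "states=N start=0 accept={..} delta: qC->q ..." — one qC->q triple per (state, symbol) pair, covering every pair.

Grow the machine one transition at a time. Run the examples from 0; the earliest place one falls off (shortest prefix, ties alphabetical) gets sent to the lowest-numbered state that keeps every Accept/Reject pair distinguishable — a pair clashes when both reach the same state with identical unread suffix — and to a fresh state only if none does.
a: 0a undefined. 0a->0: ok.
b: 0b undefined. 0b->0: no, baca/ca meet in 0 with "ca" left. Open state 1: 0b->1.
c: 0c undefined. 0c->0: no, cb/cab meet in 1. 0c->1: no, ba/ca meet in 1 with "a" left. Open state 2: 0c->2.
ba: 1a undefined. 1a->0: no, baca/ca meet in 2 with "a" left. 1a->1: ok.
bb: 1b undefined. 1b->0: no, bbbac/bbbc meet in 1 with "c" left. 1b->1: no, bbbac/bbbc meet in 1 with "c" left. 1b->2: no, babab/cab meet in 2 with "ab" left. Open state 3: 1b->3.
bc: 1c undefined. 1c->0: no, baca/aaa meet in 0. 1c->1: ok.
ca: 2a undefined. 2a->0: no, baca/cab meet in 1. 2a->1: no, aabccb/cab meet in 3. 2a->2: no, cb/cab meet in 2 with "b" left. 2a->3: no, aabccb/ca meet in 3. Open state 4: 2a->4.
cb: 2b undefined. 2b->0: no, cb/aaa meet in 0. 2b->1: ok.
cc: 2c undefined. 2c->0: ok.
bbb: 3b undefined. 3b->0: no, bbbac/aac meet in 2. 3b->1: no, baca/bbbc meet in 1. 3b->2: ok.
bbc: 3c undefined. 3c->0: no, cbccbc/aaa meet in 0. 3c->1: ok.
caa: 4a undefined. 4a->0: ok.
cab: 4b undefined. 4b->0: ok.
acac: 4c undefined. 4c->0: no, bbbac/accacaa meet in 0. 4c->1: no, acacabb/aac meet in 2. 4c->2: no, bbbac/aac meet in 2. 4c->3: ok.
baba: 3a undefined. 3a->0: no, cbccbc/bcbabc meet in 1. 3a->1: no, cbccbc/bcbabc meet in 1. 3a->2: no, cbccbc/bcbabc meet in 1. 3a->3: no, bbcbab/aac meet in 2. 3a->4: no, cccbbaa/accacaa meet in 0. Open state 5: 3a->5.
babab: 5b undefined. 5b->0: no, bbcbab/accacaa meet in 0. 5b->1: no, cbccbc/bcbabc meet in 1. 5b->2: no, bbcbab/aac meet in 2. 5b->3: no, cbccbc/bcbabc meet in 1. 5b->4: no, cbaaab/bcbabc meet in 3. 5b->5: ok.
bcbaa: 5a undefined. 5a->0: no, cccbbaa/accacaa meet in 0. 5a->1: ok.
bcbabc: 5c undefined. 5c->0: ok.
All examples now run through 6 states with every (state, symbol) defined. Accept strings end in {1,3,5}, Reject strings end in {0,2,4}; accept={1,3,5}.

states=6 start=0 accept={1,3,5} delta: 0a->0 0b->1 0c->2 1a->1 1b->3 1c->1 2a->4 2b->1 2c->0 3a->5 3b->2 3c->1 4a->0 4b->0 4c->3 5a->1 5b->5 5c->0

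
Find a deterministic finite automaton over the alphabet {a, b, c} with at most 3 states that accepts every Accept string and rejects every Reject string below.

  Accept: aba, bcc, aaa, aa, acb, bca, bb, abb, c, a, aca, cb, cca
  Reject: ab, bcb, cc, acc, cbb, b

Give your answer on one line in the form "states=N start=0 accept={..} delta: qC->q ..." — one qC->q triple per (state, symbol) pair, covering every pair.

states=3 start=0 accept={0,2} delta: 0a->0 0b->1 0c->2 1a->0 1b->0 1c->0 2a->0 2b->0 2c->1

Fold the examples into a partial DFA from state 0: repeatedly fix the first undefined (state, symbol) met by the shortest-then-alphabetical prefix, trying targets in increasing order and rejecting any under which an Accept and a Reject string meet in one state with the same remainder; add a state when all current targets are rejected. Accepting states are where Accept strings end.
a: 0a undefined. 0a->0: ok.
b: 0b undefined. 0b->0: no, aba/ab meet in 0. Open state 1: 0b->1.
c: 0c undefined. 0c->0: no, aaa/cc meet in 0. 0c->1: no, c/ab meet in 1. Open state 2: 0c->2.
bb: 1b undefined. 1b->0: ok.
bc: 1c undefined. 1c->0: ok.
cb: 2b undefined. 2b->0: ok.
cc: 2c undefined. 2c->0: no, aaa/cc meet in 0. 2c->1: ok.
aba: 1a undefined. 1a->0: ok.
aca: 2a undefined. 2a->0: ok.
All examples now run through 3 states with every (state, symbol) defined. Accept strings end in {0,2}, Reject strings end in {1}; accept={0,2}.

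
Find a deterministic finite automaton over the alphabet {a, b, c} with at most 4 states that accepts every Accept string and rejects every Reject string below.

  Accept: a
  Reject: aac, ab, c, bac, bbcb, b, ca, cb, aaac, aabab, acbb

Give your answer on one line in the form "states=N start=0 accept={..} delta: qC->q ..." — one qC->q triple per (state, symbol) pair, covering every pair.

Grow the machine one transition at a time. Run the examples from 0; the earliest place one falls off (shortest prefix, ties alphabetical) gets sent to the lowest-numbered state that keeps every Accept/Reject pair distinguishable — a pair clashes when both reach the same state with identical unread suffix — and to a fresh state only if none does.
a: 0a undefined. 0a->0: ok.
b: 0b undefined. 0b->0: no, a/ab meet in 0. Open state 1: 0b->1.
c: 0c undefined. 0c->0: no, a/aac meet in 0. 0c->1: ok.
ba: 1a undefined. 1a->0: no, a/ca meet in 0. 1a->1: ok.
bb: 1b undefined. 1b->0: no, a/bbcb meet in 0. 1b->1: ok.
bac: 1c undefined. 1c->0: no, a/bac meet in 0. 1c->1: ok.
All examples now run through 2 states with every (state, symbol) defined. Accept strings end in {0}, Reject strings end in {1}; accept={0}.

states=2 start=0 accept={0} delta: 0a->0 0b->1 0c->1 1a->1 1b->1 1c->1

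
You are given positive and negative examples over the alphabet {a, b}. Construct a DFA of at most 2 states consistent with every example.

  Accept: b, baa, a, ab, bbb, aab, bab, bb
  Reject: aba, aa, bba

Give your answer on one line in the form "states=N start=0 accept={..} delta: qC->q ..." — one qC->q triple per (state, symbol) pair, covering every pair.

State merging on the prefix tree: take the shortest (then alphabetical) example prefix whose next move is undefined and point that move at state 0, else 1, else 2, ...; a target is out if some Accept/Reject pair would then sit in one state with the same input left (inseparable). If every existing state is out, open a new one.
a: 0a undefined. 0a->0: no, a/aa meet in 0. Open state 1: 0a->1.
b: 0b undefined. 0b->0: no, baa/aa meet in 1 with "a" left. 0b->1: ok.
aa: 1a undefined. 1a->0: ok.
ab: 1b undefined. 1b->0: no, b/aba meet in 1. 1b->1: ok.
All examples now run through 2 states with every (state, symbol) defined. Accept strings end in {1}, Reject strings end in {0}; accept={1}.

states=2 start=0 accept={1} delta: 0a->1 0b->1 1a->0 1b->1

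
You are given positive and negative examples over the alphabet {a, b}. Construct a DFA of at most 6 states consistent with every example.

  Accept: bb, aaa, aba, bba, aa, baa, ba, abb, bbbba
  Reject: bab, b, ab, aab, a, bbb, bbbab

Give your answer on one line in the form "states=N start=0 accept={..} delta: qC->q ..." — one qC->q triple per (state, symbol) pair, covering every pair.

State merging on the prefix tree: take the shortest (then alphabetical) example prefix whose next move is undefined and point that move at state 0, else 1, else 2, ...; a target is out if some Accept/Reject pair would then sit in one state with the same input left (inseparable). If every existing state is out, open a new one.
a: 0a undefined. 0a->0: no, aaa/a meet in 0. Open state 1: 0a->1.
b: 0b undefined. 0b->0: no, bb/b meet in 0. 0b->1: no, bb/ab meet in 1 with "b" left. Open state 2: 0b->2.
aa: 1a undefined. 1a->0: no, aaa/a meet in 1. 1a->1: no, aaa/a meet in 1. 1a->2: no, bb/aab meet in 2 with "b" left. Open state 3: 1a->3.
ab: 1b undefined. 1b->0: no, aba/a meet in 1. 1b->1: no, abb/ab meet in 1. 1b->2: ok.
ba: 2a undefined. 2a->0: no, baa/a meet in 1. 2a->1: no, aba/a meet in 1. 2a->2: no, bb/bab meet in 2 with "b" left. 2a->3: ok.
bb: 2b undefined. 2b->0: no, bba/a meet in 1. 2b->1: no, bb/a meet in 1. 2b->2: no, bb/b meet in 2. 2b->3: ok.
aaa: 3a undefined. 3a->0: ok.
aab: 3b undefined. 3b->0: no, aaa/bab meet in 0. 3b->1: ok.
All examples now run through 4 states with every (state, symbol) defined. Accept strings end in {0,3}, Reject strings end in {1,2}; accept={0,3}.

states=4 start=0 accept={0,3} delta: 0a->1 0b->2 1a->3 1b->2 2a->3 2b->3 3a->0 3b->1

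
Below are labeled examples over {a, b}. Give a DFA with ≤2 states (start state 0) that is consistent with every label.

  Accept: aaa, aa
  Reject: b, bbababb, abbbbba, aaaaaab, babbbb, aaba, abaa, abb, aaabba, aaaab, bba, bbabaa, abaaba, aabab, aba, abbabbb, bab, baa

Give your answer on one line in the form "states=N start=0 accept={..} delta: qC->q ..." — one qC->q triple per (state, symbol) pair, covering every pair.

states=2 start=0 accept={0} delta: 0a->0 0b->1 1a->1 1b->1

Fold the examples into a partial DFA from state 0: repeatedly fix the first undefined (state, symbol) met by the shortest-then-alphabetical prefix, trying targets in increasing order and rejecting any under which an Accept and a Reject string meet in one state with the same remainder; add a state when all current targets are rejected. Accepting states are where Accept strings end.
a: 0a undefined. 0a->0: ok.
b: 0b undefined. 0b->0: no, aaa/b meet in 0. Open state 1: 0b->1.
ba: 1a undefined. 1a->0: no, aaa/aaba meet in 0. 1a->1: ok.
bb: 1b undefined. 1b->0: no, aaa/abb meet in 0. 1b->1: ok.
All examples now run through 2 states with every (state, symbol) defined. Accept strings end in {0}, Reject strings end in {1}; accept={0}.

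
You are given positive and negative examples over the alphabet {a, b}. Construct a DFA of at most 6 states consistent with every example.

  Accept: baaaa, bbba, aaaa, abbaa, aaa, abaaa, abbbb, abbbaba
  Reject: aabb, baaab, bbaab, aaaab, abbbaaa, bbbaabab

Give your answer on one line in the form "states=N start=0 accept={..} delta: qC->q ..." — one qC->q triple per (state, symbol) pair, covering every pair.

states=6 start=0 accept={0,4} delta: 0a->0 0b->1 1a->0 1b->2 2a->0 2b->3 3a->4 3b->0 4a->5 4b->0 5a->1 5b->0

Grow the machine one transition at a time. Run the examples from 0; the earliest place one falls off (shortest prefix, ties alphabetical) gets sent to the lowest-numbered state that keeps every Accept/Reject pair distinguishable — a pair clashes when both reach the same state with identical unread suffix — and to a fresh state only if none does.
a: 0a undefined. 0a->0: ok.
b: 0b undefined. 0b->0: no, baaaa/aabb meet in 0. Open state 1: 0b->1.
ba: 1a undefined. 1a->0: ok.
bb: 1b undefined. 1b->0: no, baaaa/aabb meet in 0. 1b->1: no, baaaa/abbbaaa meet in 0. Open state 2: 1b->2.
bba: 2a undefined. 2a->0: ok.
bbb: 2b undefined. 2b->0: no, baaaa/abbbaaa meet in 0. 2b->1: no, baaaa/abbbaaa meet in 0. 2b->2: no, baaaa/abbbaaa meet in 0. Open state 3: 2b->3.
bbba: 3a undefined. 3a->0: no, baaaa/abbbaaa meet in 0. 3a->1: no, baaaa/abbbaaa meet in 0. 3a->2: no, baaaa/abbbaaa meet in 0. 3a->3: no, bbba/abbbaaa meet in 3. Open state 4: 3a->4.
abbbb: 3b undefined. 3b->0: ok.
bbbaa: 4a undefined. 4a->0: no, baaaa/abbbaaa meet in 0. 4a->1: no, baaaa/abbbaaa meet in 0. 4a->2: no, baaaa/abbbaaa meet in 0. 4a->3: no, bbba/abbbaaa meet in 4. 4a->4: no, bbba/abbbaaa meet in 4. Open state 5: 4a->5.
abbbab: 4b undefined. 4b->0: ok.
bbbaab: 5b undefined. 5b->0: ok.
abbbaaa: 5a undefined. 5a->0: no, baaaa/abbbaaa meet in 0. 5a->1: ok.
All examples now run through 6 states with every (state, symbol) defined. Accept strings end in {0,4}, Reject strings end in {1,2}; accept={0,4}.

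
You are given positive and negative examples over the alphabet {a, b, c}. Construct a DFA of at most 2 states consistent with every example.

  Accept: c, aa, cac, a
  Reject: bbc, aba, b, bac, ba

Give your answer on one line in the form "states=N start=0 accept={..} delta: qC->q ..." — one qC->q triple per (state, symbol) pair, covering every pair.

states=2 start=0 accept={0} delta: 0a->0 0b->1 0c->0 1a->1 1b->1 1c->1

State merging on the prefix tree: take the shortest (then alphabetical) example prefix whose next move is undefined and point that move at state 0, else 1, else 2, ...; a target is out if some Accept/Reject pair would then sit in one state with the same input left (inseparable). If every existing state is out, open a new one.
a: 0a undefined. 0a->0: ok.
b: 0b undefined. 0b->0: no, c/bbc meet in 0 with "c" left. Open state 1: 0b->1.
c: 0c undefined. 0c->0: ok.
ba: 1a undefined. 1a->0: no, c/aba meet in 0. 1a->1: ok.
bb: 1b undefined. 1b->0: no, c/bbc meet in 0. 1b->1: ok.
bac: 1c undefined. 1c->0: no, c/bbc meet in 0. 1c->1: ok.
All examples now run through 2 states with every (state, symbol) defined. Accept strings end in {0}, Reject strings end in {1}; accept={0}.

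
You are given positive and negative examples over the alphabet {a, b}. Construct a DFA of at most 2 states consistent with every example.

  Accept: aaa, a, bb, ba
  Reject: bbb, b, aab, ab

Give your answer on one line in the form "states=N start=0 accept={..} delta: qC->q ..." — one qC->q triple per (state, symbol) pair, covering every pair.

states=2 start=0 accept={0} delta: 0a->0 0b->1 1a->0 1b->0

State merging on the prefix tree: take the shortest (then alphabetical) example prefix whose next move is undefined and point that move at state 0, else 1, else 2, ...; a target is out if some Accept/Reject pair would then sit in one state with the same input left (inseparable). If every existing state is out, open a new one.
a: 0a undefined. 0a->0: ok.
b: 0b undefined. 0b->0: no, aaa/bbb meet in 0. Open state 1: 0b->1.
ba: 1a undefined. 1a->0: ok.
bb: 1b undefined. 1b->0: ok.
All examples now run through 2 states with every (state, symbol) defined. Accept strings end in {0}, Reject strings end in {1}; accept={0}.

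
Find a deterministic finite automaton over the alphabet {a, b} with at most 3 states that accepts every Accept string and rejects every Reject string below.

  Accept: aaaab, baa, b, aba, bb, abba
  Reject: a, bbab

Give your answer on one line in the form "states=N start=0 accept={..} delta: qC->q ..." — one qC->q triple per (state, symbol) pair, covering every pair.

states=3 start=0 accept={1,2} delta: 0a->0 0b->1 1a->1 1b->2 2a->2 2b->0

Fold the examples into a partial DFA from state 0: repeatedly fix the first undefined (state, symbol) met by the shortest-then-alphabetical prefix, trying targets in increasing order and rejecting any under which an Accept and a Reject string meet in one state with the same remainder; add a state when all current targets are rejected. Accepting states are where Accept strings end.
a: 0a undefined. 0a->0: ok.
b: 0b undefined. 0b->0: no, aaaab/a meet in 0. Open state 1: 0b->1.
ba: 1a undefined. 1a->0: no, baa/a meet in 0. 1a->1: ok.
bb: 1b undefined. 1b->0: no, aaaab/bbab meet in 1. 1b->1: no, aaaab/bbab meet in 1. Open state 2: 1b->2.
bba: 2a undefined. 2a->0: no, aaaab/bbab meet in 1. 2a->1: no, bb/bbab meet in 2. 2a->2: ok.
bbab: 2b undefined. 2b->0: ok.
All examples now run through 3 states with every (state, symbol) defined. Accept strings end in {1,2}, Reject strings end in {0}; accept={1,2}.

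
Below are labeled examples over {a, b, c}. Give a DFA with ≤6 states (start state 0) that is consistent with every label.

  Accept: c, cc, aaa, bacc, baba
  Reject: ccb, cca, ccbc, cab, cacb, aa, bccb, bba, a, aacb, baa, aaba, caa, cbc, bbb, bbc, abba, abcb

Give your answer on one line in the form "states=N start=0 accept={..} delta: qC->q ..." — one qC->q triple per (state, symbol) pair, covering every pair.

Grow the machine one transition at a time. Run the examples from 0; the earliest place one falls off (shortest prefix, ties alphabetical) gets sent to the lowest-numbered state that keeps every Accept/Reject pair distinguishable — a pair clashes when both reach the same state with identical unread suffix — and to a fresh state only if none does.
a: 0a undefined. 0a->0: no, aaa/aa meet in 0. Open state 1: 0a->1.
b: 0b undefined. 0b->0: no, c/bbc meet in 0 with "c" left. 0b->1: no, aaa/baa meet in 1 with "aa" left. Open state 2: 0b->2.
c: 0c undefined. 0c->0: ok.
aa: 1a undefined. 1a->0: no, c/aa meet in 0. 1a->1: no, aaa/cca meet in 1. 1a->2: ok.
ab: 1b undefined. 1b->0: no, c/cab meet in 0. 1b->1: ok.
ba: 2a undefined. 2a->0: ok.
bb: 2b undefined. 2b->0: no, c/bbc meet in 0. 2b->1: ok.
bc: 2c undefined. 2c->0: no, c/ccbc meet in 0. 2c->1: ok.
abc: 1c undefined. 1c->0: no, c/bbc meet in 0. 1c->1: ok.
All examples now run through 3 states with every (state, symbol) defined. Accept strings end in {0}, Reject strings end in {1,2}; accept={0}.

states=3 start=0 accept={0} delta: 0a->1 0b->2 0c->0 1a->2 1b->1 1c->1 2a->0 2b->1 2c->1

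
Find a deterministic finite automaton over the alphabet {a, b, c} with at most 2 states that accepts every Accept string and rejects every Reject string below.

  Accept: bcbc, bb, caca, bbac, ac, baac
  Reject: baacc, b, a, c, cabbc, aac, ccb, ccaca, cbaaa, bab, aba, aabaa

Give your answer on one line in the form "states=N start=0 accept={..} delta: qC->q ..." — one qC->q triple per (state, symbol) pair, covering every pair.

Grow the machine one transition at a time. Run the examples from 0; the earliest place one falls off (shortest prefix, ties alphabetical) gets sent to the lowest-numbered state that keeps every Accept/Reject pair distinguishable — a pair clashes when both reach the same state with identical unread suffix — and to a fresh state only if none does.
a: 0a undefined. 0a->0: no, ac/c meet in 0 with "c" left. Open state 1: 0a->1.
b: 0b undefined. 0b->0: no, bb/b meet in 0. 0b->1: ok.
c: 0c undefined. 0c->0: no, caca/ccaca meet in 1 with "ca" left. 0c->1: ok.
aa: 1a undefined. 1a->0: ok.
ab: 1b undefined. 1b->0: ok.
ac: 1c undefined. 1c->0: ok.
All examples now run through 2 states with every (state, symbol) defined. Accept strings end in {0}, Reject strings end in {1}; accept={0}.

states=2 start=0 accept={0} delta: 0a->1 0b->1 0c->1 1a->0 1b->0 1c->0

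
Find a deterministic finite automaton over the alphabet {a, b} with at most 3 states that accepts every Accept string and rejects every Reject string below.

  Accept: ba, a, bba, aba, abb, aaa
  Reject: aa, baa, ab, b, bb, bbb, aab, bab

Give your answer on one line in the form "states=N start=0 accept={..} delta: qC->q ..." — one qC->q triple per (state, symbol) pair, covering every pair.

State merging on the prefix tree: take the shortest (then alphabetical) example prefix whose next move is undefined and point that move at state 0, else 1, else 2, ...; a target is out if some Accept/Reject pair would then sit in one state with the same input left (inseparable). If every existing state is out, open a new one.
a: 0a undefined. 0a->0: no, a/aa meet in 0. Open state 1: 0a->1.
b: 0b undefined. 0b->0: ok.
aa: 1a undefined. 1a->0: ok.
ab: 1b undefined. 1b->0: no, abb/aa meet in 0. 1b->1: no, ba/ab meet in 1. Open state 2: 1b->2.
aba: 2a undefined. 2a->0: no, aba/aa meet in 0. 2a->1: ok.
abb: 2b undefined. 2b->0: no, abb/aa meet in 0. 2b->1: ok.
All examples now run through 3 states with every (state, symbol) defined. Accept strings end in {1}, Reject strings end in {0,2}; accept={1}.

states=3 start=0 accept={1} delta: 0a->1 0b->0 1a->0 1b->2 2a->1 2b->1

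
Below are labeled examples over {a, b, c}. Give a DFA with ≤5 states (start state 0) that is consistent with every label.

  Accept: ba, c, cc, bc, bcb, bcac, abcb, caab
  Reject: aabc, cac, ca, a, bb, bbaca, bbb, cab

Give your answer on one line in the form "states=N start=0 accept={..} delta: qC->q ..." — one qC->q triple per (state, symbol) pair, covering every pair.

states=5 start=0 accept={2,3} delta: 0a->1 0b->1 0c->2 1a->2 1b->0 1c->3 2a->4 2b->3 2c->2 3a->0 3b->2 3c->0 4a->2 4b->0 4c->0

Fold the examples into a partial DFA from state 0: repeatedly fix the first undefined (state, symbol) met by the shortest-then-alphabetical prefix, trying targets in increasing order and rejecting any under which an Accept and a Reject string meet in one state with the same remainder; add a state when all current targets are rejected. Accepting states are where Accept strings end.
a: 0a undefined. 0a->0: no, bc/aabc meet in 0 with "bc" left. Open state 1: 0a->1.
b: 0b undefined. 0b->0: no, ba/a meet in 1. 0b->1: ok.
c: 0c undefined. 0c->0: no, bc/cac meet in 1 with "c" left. 0c->1: no, ba/ca meet in 1 with "a" left. Open state 2: 0c->2.
aa: 1a undefined. 1a->0: no, bc/aabc meet in 1 with "c" left. 1a->1: no, ba/a meet in 1. 1a->2: ok.
ab: 1b undefined. 1b->0: ok.
bc: 1c undefined. 1c->0: no, bc/bb meet in 0. 1c->1: no, ba/bbaca meet in 2. 1c->2: no, bcac/cac meet in 2 with "ac" left. Open state 3: 1c->3.
ca: 2a undefined. 2a->0: no, ba/cac meet in 2. 2a->1: no, bc/cac meet in 3. 2a->2: no, ba/ca meet in 2. 2a->3: no, bc/ca meet in 3. Open state 4: 2a->4.
cc: 2c undefined. 2c->0: no, cc/bb meet in 0. 2c->1: no, cc/a meet in 1. 2c->2: ok.
aab: 2b undefined. 2b->0: no, ba/aabc meet in 2. 2b->1: no, bc/aabc meet in 3. 2b->2: no, ba/aabc meet in 2. 2b->3: ok.
bca: 3a undefined. 3a->0: ok.
bcb: 3b undefined. 3b->0: no, bcb/bb meet in 0. 3b->1: no, bcb/a meet in 1. 3b->2: ok.
caa: 4a undefined. 4a->0: no, caab/a meet in 1. 4a->1: no, caab/bb meet in 0. 4a->2: ok.
cab: 4b undefined. 4b->0: ok.
cac: 4c undefined. 4c->0: ok.
aabc: 3c undefined. 3c->0: ok.
All examples now run through 5 states with every (state, symbol) defined. Accept strings end in {2,3}, Reject strings end in {0,1,4}; accept={2,3}.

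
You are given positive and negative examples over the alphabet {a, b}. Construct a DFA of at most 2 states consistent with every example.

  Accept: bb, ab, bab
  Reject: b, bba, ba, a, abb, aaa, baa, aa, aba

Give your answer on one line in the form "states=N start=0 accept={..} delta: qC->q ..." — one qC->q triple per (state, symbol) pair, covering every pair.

states=2 start=0 accept={0} delta: 0a->1 0b->1 1a->1 1b->0

Grow the machine one transition at a time. Run the examples from 0; the earliest place one falls off (shortest prefix, ties alphabetical) gets sent to the lowest-numbered state that keeps every Accept/Reject pair distinguishable — a pair clashes when both reach the same state with identical unread suffix — and to a fresh state only if none does.
a: 0a undefined. 0a->0: no, bb/abb meet in 0 with "bb" left. Open state 1: 0a->1.
b: 0b undefined. 0b->0: no, bb/b meet in 0. 0b->1: ok.
aa: 1a undefined. 1a->0: no, bab/b meet in 1. 1a->1: ok.
ab: 1b undefined. 1b->0: ok.
All examples now run through 2 states with every (state, symbol) defined. Accept strings end in {0}, Reject strings end in {1}; accept={0}.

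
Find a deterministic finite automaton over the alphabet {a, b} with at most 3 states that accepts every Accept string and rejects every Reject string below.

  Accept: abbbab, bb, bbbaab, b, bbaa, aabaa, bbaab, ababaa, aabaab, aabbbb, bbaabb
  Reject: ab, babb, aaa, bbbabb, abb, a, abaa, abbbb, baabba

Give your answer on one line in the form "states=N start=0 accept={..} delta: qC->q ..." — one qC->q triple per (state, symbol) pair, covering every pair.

states=2 start=0 accept={0} delta: 0a->1 0b->0 1a->0 1b->1

Fold the examples into a partial DFA from state 0: repeatedly fix the first undefined (state, symbol) met by the shortest-then-alphabetical prefix, trying targets in increasing order and rejecting any under which an Accept and a Reject string meet in one state with the same remainder; add a state when all current targets are rejected. Accepting states are where Accept strings end.
a: 0a undefined. 0a->0: no, bb/abb meet in 0 with "bb" left. Open state 1: 0a->1.
b: 0b undefined. 0b->0: ok.
aa: 1a undefined. 1a->0: ok.
ab: 1b undefined. 1b->0: no, abbbab/ab meet in 0. 1b->1: ok.
All examples now run through 2 states with every (state, symbol) defined. Accept strings end in {0}, Reject strings end in {1}; accept={0}.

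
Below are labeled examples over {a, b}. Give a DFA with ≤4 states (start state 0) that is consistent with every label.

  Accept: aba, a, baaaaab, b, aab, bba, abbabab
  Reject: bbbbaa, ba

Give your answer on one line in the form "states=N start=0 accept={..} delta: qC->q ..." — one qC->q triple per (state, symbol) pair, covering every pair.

Grow the machine one transition at a time. Run the examples from 0; the earliest place one falls off (shortest prefix, ties alphabetical) gets sent to the lowest-numbered state that keeps every Accept/Reject pair distinguishable — a pair clashes when both reach the same state with identical unread suffix — and to a fresh state only if none does.
a: 0a undefined. 0a->0: no, aba/ba meet in 0 with "ba" left. Open state 1: 0a->1.
b: 0b undefined. 0b->0: no, a/ba meet in 1. 0b->1: ok.
aa: 1a undefined. 1a->0: ok.
ab: 1b undefined. 1b->0: ok.
All examples now run through 2 states with every (state, symbol) defined. Accept strings end in {1}, Reject strings end in {0}; accept={1}.

states=2 start=0 accept={1} delta: 0a->1 0b->1 1a->0 1b->0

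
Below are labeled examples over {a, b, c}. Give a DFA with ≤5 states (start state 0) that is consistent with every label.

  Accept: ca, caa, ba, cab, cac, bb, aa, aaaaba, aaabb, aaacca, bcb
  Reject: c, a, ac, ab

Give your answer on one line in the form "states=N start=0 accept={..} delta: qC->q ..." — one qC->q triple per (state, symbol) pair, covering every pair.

Fold the examples into a partial DFA from state 0: repeatedly fix the first undefined (state, symbol) met by the shortest-then-alphabetical prefix, trying targets in increasing order and rejecting any under which an Accept and a Reject string meet in one state with the same remainder; add a state when all current targets are rejected. Accepting states are where Accept strings end.
a: 0a undefined. 0a->0: no, aa/a meet in 0. Open state 1: 0a->1.
b: 0b undefined. 0b->0: no, ba/a meet in 1. 0b->1: no, bb/ab meet in 1 with "b" left. Open state 2: 0b->2.
c: 0c undefined. 0c->0: no, ca/a meet in 1. 0c->1: ok.
aa: 1a undefined. 1a->0: no, caa/c meet in 1. 1a->1: no, ca/c meet in 1. 1a->2: ok.
ab: 1b undefined. 1b->0: ok.
ac: 1c undefined. 1c->0: ok.
ba: 2a undefined. 2a->0: no, caa/ac meet in 0. 2a->1: no, caa/c meet in 1. 2a->2: ok.
bb: 2b undefined. 2b->0: no, cab/ac meet in 0. 2b->1: no, cab/c meet in 1. 2b->2: ok.
bc: 2c undefined. 2c->0: no, cac/ac meet in 0. 2c->1: no, cac/c meet in 1. 2c->2: ok.
All examples now run through 3 states with every (state, symbol) defined. Accept strings end in {2}, Reject strings end in {0,1}; accept={2}.

states=3 start=0 accept={2} delta: 0a->1 0b->2 0c->1 1a->2 1b->0 1c->0 2a->2 2b->2 2c->2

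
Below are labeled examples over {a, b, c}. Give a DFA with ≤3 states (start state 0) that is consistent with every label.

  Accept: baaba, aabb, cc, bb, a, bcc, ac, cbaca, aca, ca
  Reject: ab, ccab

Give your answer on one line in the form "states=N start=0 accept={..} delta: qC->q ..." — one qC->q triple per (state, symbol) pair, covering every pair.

states=2 start=0 accept={0} delta: 0a->0 0b->1 0c->0 1a->0 1b->0 1c->0

Fold the examples into a partial DFA from state 0: repeatedly fix the first undefined (state, symbol) met by the shortest-then-alphabetical prefix, trying targets in increasing order and rejecting any under which an Accept and a Reject string meet in one state with the same remainder; add a state when all current targets are rejected. Accepting states are where Accept strings end.
a: 0a undefined. 0a->0: ok.
b: 0b undefined. 0b->0: no, baaba/ab meet in 0. Open state 1: 0b->1.
c: 0c undefined. 0c->0: ok.
ba: 1a undefined. 1a->0: ok.
bb: 1b undefined. 1b->0: ok.
bc: 1c undefined. 1c->0: ok.
All examples now run through 2 states with every (state, symbol) defined. Accept strings end in {0}, Reject strings end in {1}; accept={0}.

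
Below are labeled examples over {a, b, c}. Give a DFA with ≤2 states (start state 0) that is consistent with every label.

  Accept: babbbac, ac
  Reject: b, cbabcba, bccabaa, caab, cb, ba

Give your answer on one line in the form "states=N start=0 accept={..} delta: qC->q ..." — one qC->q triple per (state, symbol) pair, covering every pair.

states=2 start=0 accept={1} delta: 0a->0 0b->0 0c->1 1a->0 1b->0 1c->0

Fold the examples into a partial DFA from state 0: repeatedly fix the first undefined (state, symbol) met by the shortest-then-alphabetical prefix, trying targets in increasing order and rejecting any under which an Accept and a Reject string meet in one state with the same remainder; add a state when all current targets are rejected. Accepting states are where Accept strings end.
a: 0a undefined. 0a->0: ok.
b: 0b undefined. 0b->0: ok.
c: 0c undefined. 0c->0: no, babbbac/b meet in 0. Open state 1: 0c->1.
ca: 1a undefined. 1a->0: ok.
cb: 1b undefined. 1b->0: ok.
bcc: 1c undefined. 1c->0: ok.
All examples now run through 2 states with every (state, symbol) defined. Accept strings end in {1}, Reject strings end in {0}; accept={1}.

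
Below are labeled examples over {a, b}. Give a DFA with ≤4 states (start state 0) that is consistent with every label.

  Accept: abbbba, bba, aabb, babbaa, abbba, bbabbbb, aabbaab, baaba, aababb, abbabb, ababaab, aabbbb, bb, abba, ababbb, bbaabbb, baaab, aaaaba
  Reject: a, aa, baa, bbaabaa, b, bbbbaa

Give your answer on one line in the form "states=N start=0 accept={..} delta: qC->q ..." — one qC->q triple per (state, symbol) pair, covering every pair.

Fold the examples into a partial DFA from state 0: repeatedly fix the first undefined (state, symbol) met by the shortest-then-alphabetical prefix, trying targets in increasing order and rejecting any under which an Accept and a Reject string meet in one state with the same remainder; add a state when all current targets are rejected. Accepting states are where Accept strings end.
a: 0a undefined. 0a->0: ok.
b: 0b undefined. 0b->0: no, abbbba/a meet in 0. Open state 1: 0b->1.
ba: 1a undefined. 1a->0: no, baaba/a meet in 0. 1a->1: no, aaaaba/baa meet in 1. Open state 2: 1a->2.
bb: 1b undefined. 1b->0: no, abbbba/a meet in 0. 1b->1: no, aabb/b meet in 1. 1b->2: no, bba/baa meet in 2 with "a" left. Open state 3: 1b->3.
baa: 2a undefined. 2a->0: no, baaab/b meet in 1. 2a->1: ok.
bab: 2b undefined. 2b->0: no, babbaa/baa meet in 1. 2b->1: no, baaab/baa meet in 1. 2b->2: ok.
bba: 3a undefined. 3a->0: no, bba/a meet in 0. 3a->1: no, bba/baa meet in 1. 3a->2: ok.
bbb: 3b undefined. 3b->0: no, abbba/a meet in 0. 3b->1: ok.
All examples now run through 4 states with every (state, symbol) defined. Accept strings end in {2,3}, Reject strings end in {0,1}; accept={2,3}.

states=4 start=0 accept={2,3} delta: 0a->0 0b->1 1a->2 1b->3 2a->1 2b->2 3a->2 3b->1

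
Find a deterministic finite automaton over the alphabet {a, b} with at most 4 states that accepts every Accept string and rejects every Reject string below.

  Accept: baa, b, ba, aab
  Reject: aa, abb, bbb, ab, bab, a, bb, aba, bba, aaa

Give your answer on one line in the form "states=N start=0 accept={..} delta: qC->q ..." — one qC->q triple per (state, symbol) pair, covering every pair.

State merging on the prefix tree: take the shortest (then alphabetical) example prefix whose next move is undefined and point that move at state 0, else 1, else 2, ...; a target is out if some Accept/Reject pair would then sit in one state with the same input left (inseparable). If every existing state is out, open a new one.
a: 0a undefined. 0a->0: no, b/ab meet in 0 with "b" left. Open state 1: 0a->1.
b: 0b undefined. 0b->0: no, baa/aa meet in 1 with "a" left. 0b->1: no, baa/aaa meet in 1 with "aa" left. Open state 2: 0b->2.
aa: 1a undefined. 1a->0: ok.
ab: 1b undefined. 1b->0: no, b/abb meet in 2. 1b->1: ok.
ba: 2a undefined. 2a->0: no, baa/abb meet in 1. 2a->1: no, baa/aa meet in 0. 2a->2: ok.
bb: 2b undefined. 2b->0: no, baa/bbb meet in 2. 2b->1: ok.
All examples now run through 3 states with every (state, symbol) defined. Accept strings end in {2}, Reject strings end in {0,1}; accept={2}.

states=3 start=0 accept={2} delta: 0a->1 0b->2 1a->0 1b->1 2a->2 2b->1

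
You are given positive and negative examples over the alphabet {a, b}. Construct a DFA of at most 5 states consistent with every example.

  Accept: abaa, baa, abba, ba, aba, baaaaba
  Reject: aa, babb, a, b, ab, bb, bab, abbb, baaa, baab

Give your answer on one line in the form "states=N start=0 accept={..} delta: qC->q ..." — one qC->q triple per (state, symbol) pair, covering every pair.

states=4 start=0 accept={2,3} delta: 0a->0 0b->1 1a->2 1b->1 2a->3 2b->0 3a->0 3b->0

Grow the machine one transition at a time. Run the examples from 0; the earliest place one falls off (shortest prefix, ties alphabetical) gets sent to the lowest-numbered state that keeps every Accept/Reject pair distinguishable — a pair clashes when both reach the same state with identical unread suffix — and to a fresh state only if none does.
a: 0a undefined. 0a->0: ok.
b: 0b undefined. 0b->0: no, abaa/aa meet in 0. Open state 1: 0b->1.
ba: 1a undefined. 1a->0: no, abaa/aa meet in 0. 1a->1: no, abaa/b meet in 1. Open state 2: 1a->2.
bb: 1b undefined. 1b->0: no, abba/aa meet in 0. 1b->1: ok.
baa: 2a undefined. 2a->0: no, abaa/aa meet in 0. 2a->1: no, abaa/b meet in 1. 2a->2: no, abaa/baaa meet in 2. Open state 3: 2a->3.
bab: 2b undefined. 2b->0: ok.
baaa: 3a undefined. 3a->0: ok.
baab: 3b undefined. 3b->0: ok.
All examples now run through 4 states with every (state, symbol) defined. Accept strings end in {2,3}, Reject strings end in {0,1}; accept={2,3}.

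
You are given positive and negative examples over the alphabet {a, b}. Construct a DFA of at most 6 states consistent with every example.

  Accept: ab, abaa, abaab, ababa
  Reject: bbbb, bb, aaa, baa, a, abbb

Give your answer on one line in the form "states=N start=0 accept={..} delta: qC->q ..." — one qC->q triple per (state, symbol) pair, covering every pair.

State merging on the prefix tree: take the shortest (then alphabetical) example prefix whose next move is undefined and point that move at state 0, else 1, else 2, ...; a target is out if some Accept/Reject pair would then sit in one state with the same input left (inseparable). If every existing state is out, open a new one.
a: 0a undefined. 0a->0: no, abaa/baa meet in 0 with "baa" left. Open state 1: 0a->1.
b: 0b undefined. 0b->0: ok.
aa: 1a undefined. 1a->0: ok.
ab: 1b undefined. 1b->0: no, ab/bbbb meet in 0. 1b->1: no, ab/aaa meet in 1. Open state 2: 1b->2.
aba: 2a undefined. 2a->0: no, abaa/aaa meet in 1. 2a->1: no, abaa/bbbb meet in 0. 2a->2: ok.
abb: 2b undefined. 2b->0: no, abaab/bbbb meet in 0. 2b->1: no, ab/abbb meet in 2. 2b->2: no, ab/abbb meet in 2. Open state 3: 2b->3.
abbb: 3b undefined. 3b->0: ok.
ababa: 3a undefined. 3a->0: no, ababa/bbbb meet in 0. 3a->1: no, ababa/aaa meet in 1. 3a->2: ok.
All examples now run through 4 states with every (state, symbol) defined. Accept strings end in {2,3}, Reject strings end in {0,1}; accept={2,3}.

states=4 start=0 accept={2,3} delta: 0a->1 0b->0 1a->0 1b->2 2a->2 2b->3 3a->2 3b->0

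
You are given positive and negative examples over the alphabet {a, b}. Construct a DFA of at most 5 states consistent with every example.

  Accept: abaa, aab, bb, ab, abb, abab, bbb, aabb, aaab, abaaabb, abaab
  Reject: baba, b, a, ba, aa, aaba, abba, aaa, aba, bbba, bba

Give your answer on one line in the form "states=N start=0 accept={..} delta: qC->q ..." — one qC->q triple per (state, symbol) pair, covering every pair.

states=4 start=0 accept={0,2} delta: 0a->1 0b->1 1a->1 1b->2 2a->3 2b->0 3a->2 3b->2

Fold the examples into a partial DFA from state 0: repeatedly fix the first undefined (state, symbol) met by the shortest-then-alphabetical prefix, trying targets in increasing order and rejecting any under which an Accept and a Reject string meet in one state with the same remainder; add a state when all current targets are rejected. Accepting states are where Accept strings end.
a: 0a undefined. 0a->0: no, aab/b meet in 0 with "b" left. Open state 1: 0a->1.
b: 0b undefined. 0b->0: no, bb/b meet in 0. 0b->1: ok.
aa: 1a undefined. 1a->0: no, aab/b meet in 1. 1a->1: ok.
ab: 1b undefined. 1b->0: no, abaa/baba meet in 1. 1b->1: no, abaa/baba meet in 1. Open state 2: 1b->2.
aba: 2a undefined. 2a->0: no, abaa/b meet in 1. 2a->1: no, abaa/baba meet in 1. 2a->2: no, abaa/baba meet in 2. Open state 3: 2a->3.
abb: 2b undefined. 2b->0: ok.
abaa: 3a undefined. 3a->0: no, abaab/b meet in 1. 3a->1: no, abaa/b meet in 1. 3a->2: ok.
abab: 3b undefined. 3b->0: no, abaaabb/b meet in 1. 3b->1: no, abab/b meet in 1. 3b->2: ok.
All examples now run through 4 states with every (state, symbol) defined. Accept strings end in {0,2}, Reject strings end in {1,3}; accept={0,2}.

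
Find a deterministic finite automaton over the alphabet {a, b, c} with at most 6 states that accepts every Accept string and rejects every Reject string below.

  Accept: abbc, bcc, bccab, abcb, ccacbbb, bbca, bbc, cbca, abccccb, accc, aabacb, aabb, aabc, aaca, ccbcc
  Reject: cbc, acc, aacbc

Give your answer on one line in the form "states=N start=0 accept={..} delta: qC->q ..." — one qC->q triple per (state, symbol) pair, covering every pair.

states=4 start=0 accept={0,1,2} delta: 0a->0 0b->1 0c->2 1a->0 1b->0 1c->0 2a->0 2b->2 2c->3 3a->0 3b->1 3c->0

State merging on the prefix tree: take the shortest (then alphabetical) example prefix whose next move is undefined and point that move at state 0, else 1, else 2, ...; a target is out if some Accept/Reject pair would then sit in one state with the same input left (inseparable). If every existing state is out, open a new one.
a: 0a undefined. 0a->0: ok.
b: 0b undefined. 0b->0: no, bcc/acc meet in 0 with "cc" left. Open state 1: 0b->1.
c: 0c undefined. 0c->0: no, accc/acc meet in 0. 0c->1: no, abbc/cbc meet in 1 with "bc" left. Open state 2: 0c->2.
bb: 1b undefined. 1b->0: ok.
bc: 1c undefined. 1c->0: ok.
cb: 2b undefined. 2b->0: no, abbc/cbc meet in 2. 2b->1: no, cbca/cbc meet in 0. 2b->2: ok.
cc: 2c undefined. 2c->0: no, cbca/cbc meet in 0. 2c->1: no, abcb/cbc meet in 1. 2c->2: no, abbc/cbc meet in 2. Open state 3: 2c->3.
cca: 3a undefined. 3a->0: ok.
ccb: 3b undefined. 3b->0: no, ccbcc/cbc meet in 3. 3b->1: ok.
aaba: 1a undefined. 1a->0: ok.
aaca: 2a undefined. 2a->0: ok.
accc: 3c undefined. 3c->0: ok.
All examples now run through 4 states with every (state, symbol) defined. Accept strings end in {0,1,2}, Reject strings end in {3}; accept={0,1,2}.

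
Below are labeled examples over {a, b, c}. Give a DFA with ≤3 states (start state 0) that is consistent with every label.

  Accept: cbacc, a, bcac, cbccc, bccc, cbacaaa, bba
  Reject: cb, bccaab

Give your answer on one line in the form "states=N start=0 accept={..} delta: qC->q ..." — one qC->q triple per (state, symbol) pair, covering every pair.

states=3 start=0 accept={0,2} delta: 0a->0 0b->0 0c->1 1a->1 1b->1 1c->2 2a->2 2b->1 2c->2

State merging on the prefix tree: take the shortest (then alphabetical) example prefix whose next move is undefined and point that move at state 0, else 1, else 2, ...; a target is out if some Accept/Reject pair would then sit in one state with the same input left (inseparable). If every existing state is out, open a new one.
a: 0a undefined. 0a->0: ok.
b: 0b undefined. 0b->0: ok.
c: 0c undefined. 0c->0: no, cbacc/cb meet in 0. Open state 1: 0c->1.
cb: 1b undefined. 1b->0: no, a/cb meet in 0. 1b->1: ok.
bca: 1a undefined. 1a->0: no, bcac/cb meet in 1. 1a->1: ok.
bcc: 1c undefined. 1c->0: no, cbacc/cb meet in 1. 1c->1: no, cbacc/cb meet in 1. Open state 2: 1c->2.
bcca: 2a undefined. 2a->0: no, a/bccaab meet in 0. 2a->1: no, cbacaaa/cb meet in 1. 2a->2: ok.
bccc: 2c undefined. 2c->0: no, cbccc/cb meet in 1. 2c->1: no, cbacc/cb meet in 1. 2c->2: ok.
bccaab: 2b undefined. 2b->0: no, a/bccaab meet in 0. 2b->1: ok.
All examples now run through 3 states with every (state, symbol) defined. Accept strings end in {0,2}, Reject strings end in {1}; accept={0,2}.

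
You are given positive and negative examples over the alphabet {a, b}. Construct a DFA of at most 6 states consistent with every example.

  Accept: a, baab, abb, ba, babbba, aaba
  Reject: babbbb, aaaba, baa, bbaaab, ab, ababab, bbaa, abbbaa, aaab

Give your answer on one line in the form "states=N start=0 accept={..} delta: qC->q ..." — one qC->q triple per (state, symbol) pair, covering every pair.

states=5 start=0 accept={0,1,4} delta: 0a->1 0b->0 1a->2 1b->2 2a->3 2b->4 3a->1 3b->2 4a->0 4b->3

Fold the examples into a partial DFA from state 0: repeatedly fix the first undefined (state, symbol) met by the shortest-then-alphabetical prefix, trying targets in increasing order and rejecting any under which an Accept and a Reject string meet in one state with the same remainder; add a state when all current targets are rejected. Accepting states are where Accept strings end.
a: 0a undefined. 0a->0: no, ba/aaaba meet in 0 with "ba" left. Open state 1: 0a->1.
b: 0b undefined. 0b->0: ok.
aa: 1a undefined. 1a->0: no, baab/baa meet in 0. 1a->1: no, a/baa meet in 1. Open state 2: 1a->2.
ab: 1b undefined. 1b->0: no, abb/babbbb meet in 0. 1b->1: no, a/babbbb meet in 1. 1b->2: ok.
aaa: 2a undefined. 2a->0: no, a/aaaba meet in 1. 2a->1: no, a/aaaba meet in 1. 2a->2: no, baab/bbaaab meet in 2 with "b" left. Open state 3: 2a->3.
aab: 2b undefined. 2b->0: no, baab/babbbb meet in 0. 2b->1: no, a/babbbb meet in 1. 2b->2: no, baab/babbbb meet in 2. 2b->3: no, babbba/aaaba meet in 3 with "ba" left. Open state 4: 2b->4.
aaab: 3b undefined. 3b->0: no, a/aaaba meet in 1. 3b->1: no, a/bbaaab meet in 1. 3b->2: ok.
aaba: 4a undefined. 4a->0: ok.
abbb: 4b undefined. 4b->0: no, aaba/babbbb meet in 0. 4b->1: no, babbba/babbbb meet in 2. 4b->2: no, baab/babbbb meet in 4. 4b->3: ok.
abbba: 3a undefined. 3a->0: no, a/abbbaa meet in 1. 3a->1: ok.
All examples now run through 5 states with every (state, symbol) defined. Accept strings end in {0,1,4}, Reject strings end in {2,3}; accept={0,1,4}.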